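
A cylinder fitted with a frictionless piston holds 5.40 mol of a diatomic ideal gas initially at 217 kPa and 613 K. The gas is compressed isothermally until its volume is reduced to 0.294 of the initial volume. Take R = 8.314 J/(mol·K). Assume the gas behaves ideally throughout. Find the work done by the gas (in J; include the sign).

V₁ = nRT₁/P₁ = 5.40×8.314×613/217 = 127 L.
Isothermal: T stays 613 K; PV = const ⇒ V₂ = 37.3 L, P₂ = 738 kPa.
W = nRT ln(V₂/V₁) = 5.40×8.314×613×ln(0.294) = -33700 J.

-33700 J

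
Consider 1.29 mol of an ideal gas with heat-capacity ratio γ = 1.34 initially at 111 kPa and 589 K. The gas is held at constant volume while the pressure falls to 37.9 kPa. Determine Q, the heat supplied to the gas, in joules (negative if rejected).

-12200 J

V₁ = nRT₁/P₁ = 1.29×8.314×589/111 = 56.9 L.
Isochoric: V stays 56.9 L; P/T = const ⇒ T₂ = 201 K, P₂ = 37.9 kPa.
W = 0 (no volume change).
ΔU = nCvΔT = 1.29×24.5×(201−589) = -12200 J.
Q = ΔU = -12200 J.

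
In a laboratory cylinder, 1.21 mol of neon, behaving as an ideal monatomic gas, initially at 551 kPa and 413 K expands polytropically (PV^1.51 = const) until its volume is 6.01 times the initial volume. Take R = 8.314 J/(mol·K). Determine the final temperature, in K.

165 K

V₁ = nRT₁/P₁ = 1.21×8.314×413/551 = 7.54 L.
Polytropic n=1.51: T₂ = T₁(V₁/V₂)^(n−1) = 413×(0.166)^0.51 = 165 K; P₂ = P₁(V₁/V₂)^n = 36.7 kPa.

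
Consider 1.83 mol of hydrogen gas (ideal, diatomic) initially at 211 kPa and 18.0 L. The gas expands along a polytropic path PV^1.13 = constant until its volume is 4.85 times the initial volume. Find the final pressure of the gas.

35.4 kPa

T₁ = P₁V₁/(nR) = 211×18.0/(1.83×8.314) = 250 K.
Polytropic n=1.13: T₂ = T₁(V₁/V₂)^(n−1) = 250×(0.206)^0.13 = 203 K; P₂ = P₁(V₁/V₂)^n = 35.4 kPa.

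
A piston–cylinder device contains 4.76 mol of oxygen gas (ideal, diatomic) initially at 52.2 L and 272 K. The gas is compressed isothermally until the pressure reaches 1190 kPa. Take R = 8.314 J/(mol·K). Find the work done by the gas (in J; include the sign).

-18900 J

P₁ = nRT₁/V₁ = 4.76×8.314×272/52.2 = 206 kPa.
Isothermal: T stays 272 K; PV = const ⇒ V₂ = 9.05 L, P₂ = 1190 kPa.
W = nRT ln(V₂/V₁) = 4.76×8.314×272×ln(0.173) = -18900 J.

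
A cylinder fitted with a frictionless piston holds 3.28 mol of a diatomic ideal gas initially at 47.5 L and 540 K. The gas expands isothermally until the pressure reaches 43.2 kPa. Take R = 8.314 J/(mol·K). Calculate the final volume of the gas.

341 L

P₁ = nRT₁/V₁ = 3.28×8.314×540/47.5 = 310 kPa.
Isothermal: T stays 540 K; PV = const ⇒ V₂ = 341 L, P₂ = 43.2 kPa.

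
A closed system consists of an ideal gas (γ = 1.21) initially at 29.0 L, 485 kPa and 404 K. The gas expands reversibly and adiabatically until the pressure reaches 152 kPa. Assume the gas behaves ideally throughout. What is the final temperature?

330 K

Adiabatic: T₂/T₁ = (P₂/P₁)^((γ−1)/γ) ⇒ T₂ = 404×(0.313)^0.174 = 330 K; V₂ = 75.7 L.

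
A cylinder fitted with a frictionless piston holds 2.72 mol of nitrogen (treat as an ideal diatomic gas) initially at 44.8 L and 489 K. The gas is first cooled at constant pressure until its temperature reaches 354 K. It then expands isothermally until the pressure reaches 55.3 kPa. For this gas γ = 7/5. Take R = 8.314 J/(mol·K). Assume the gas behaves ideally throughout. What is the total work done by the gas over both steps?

8920 J

P₁ = nRT₁/V₁ = 2.72×8.314×489/44.8 = 247 kPa.
Step 1 — Isobaric: P stays 247 kPa; V/T = const ⇒ T₂ = 354 K, V₂ = 32.4 L.
W = PΔV = 247×(32.4−44.8) kPa·L = -3050 J.
ΔU = nCvΔT = 2.72×20.8×(354−489) = -7630 J.
Q = ΔU + W = nCpΔT = -10700 J.
State after step 1: P = 247 kPa, V = 32.4 L, T = 354 K.
Step 2 — Isothermal: T stays 354 K; PV = const ⇒ V₂ = 145 L, P₂ = 55.3 kPa.
ΔU = 0 (ideal gas, T constant).
W = nRT ln(V₂/V₁) = 2.72×8.314×354×ln(4.46) = 12000 J.
Q = ΔU + W = 12000 J.
Net over both steps: W = 8920 J, Q = 1290 J, ΔU = -7630 J.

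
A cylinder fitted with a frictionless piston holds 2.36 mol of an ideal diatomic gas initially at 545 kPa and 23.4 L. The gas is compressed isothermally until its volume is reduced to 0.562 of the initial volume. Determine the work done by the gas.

-7350 J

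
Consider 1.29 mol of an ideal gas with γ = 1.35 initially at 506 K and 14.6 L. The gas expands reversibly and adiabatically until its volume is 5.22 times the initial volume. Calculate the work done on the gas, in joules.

-6810 J

P₁ = nRT₁/V₁ = 1.29×8.314×506/14.6 = 372 kPa.
Adiabatic: TV^(γ−1) = const ⇒ T₂ = 506×(0.192)^0.350 = 284 K; PV^γ = const ⇒ P₂ = 39.9 kPa.
ΔU = nCvΔT = 1.29×23.8×(284−506) = -6810 J.
Q = 0 for an adiabatic process, so W = −ΔU = 6810 J.
Work done on the gas = −W_by = -6810 J.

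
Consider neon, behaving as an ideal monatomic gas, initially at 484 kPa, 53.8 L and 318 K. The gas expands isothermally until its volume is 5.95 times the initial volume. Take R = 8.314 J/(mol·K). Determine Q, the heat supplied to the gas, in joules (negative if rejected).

46400 J

n = P₁V₁/(RT₁) = 484×53.8/(8.314×318) = 9.85 mol.
Isothermal: T stays 318 K; PV = const ⇒ V₂ = 320 L, P₂ = 81.3 kPa.
ΔU = 0 (ideal gas, T constant).
W = nRT ln(V₂/V₁) = 9.85×8.314×318×ln(5.95) = 46400 J.
Q = ΔU + W = 46400 J.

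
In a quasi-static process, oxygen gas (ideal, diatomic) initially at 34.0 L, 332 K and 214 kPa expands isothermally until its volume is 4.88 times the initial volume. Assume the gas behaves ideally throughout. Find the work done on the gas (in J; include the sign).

n = P₁V₁/(RT₁) = 214×34.0/(8.314×332) = 2.64 mol.
Isothermal: T stays 332 K; PV = const ⇒ V₂ = 166 L, P₂ = 43.9 kPa.
W = nRT ln(V₂/V₁) = 2.64×8.314×332×ln(4.88) = 11500 J.
Work done on the gas = −W_by = -11500 J.

-11500 J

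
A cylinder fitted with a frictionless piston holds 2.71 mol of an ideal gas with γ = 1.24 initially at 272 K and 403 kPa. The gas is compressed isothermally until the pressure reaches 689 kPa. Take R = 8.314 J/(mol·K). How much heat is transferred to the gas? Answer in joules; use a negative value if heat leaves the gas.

V₁ = nRT₁/P₁ = 2.71×8.314×272/403 = 15.2 L.
Isothermal: T stays 272 K; PV = const ⇒ V₂ = 8.89 L, P₂ = 689 kPa.
ΔU = 0 (ideal gas, T constant).
W = nRT ln(V₂/V₁) = 2.71×8.314×272×ln(0.585) = -3290 J.
Q = ΔU + W = -3290 J.

-3290 J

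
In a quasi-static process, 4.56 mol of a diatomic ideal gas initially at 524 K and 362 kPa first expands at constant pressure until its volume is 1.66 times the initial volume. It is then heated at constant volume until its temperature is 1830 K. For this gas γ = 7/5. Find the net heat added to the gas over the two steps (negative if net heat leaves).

V₁ = nRT₁/P₁ = 4.56×8.314×524/362 = 54.9 L.
Step 1 — Isobaric: P stays 362 kPa; V/T = const ⇒ T₂ = 870 K, V₂ = 91.1 L.
W = PΔV = 362×(91.1−54.9) kPa·L = 13100 J.
ΔU = nCvΔT = 4.56×20.8×(870−524) = 32800 J.
Q = ΔU + W = nCpΔT = 45900 J.
State after step 1: P = 362 kPa, V = 91.1 L, T = 870 K.
Step 2 — Isochoric: V stays 91.1 L; P/T = const ⇒ T₂ = 1830 K, P₂ = 762 kPa.
W = 0 (no volume change).
ΔU = nCvΔT = 4.56×20.8×(1830−870) = 91000 J.
Q = ΔU = 91000 J.
Net over both steps: W = 13100 J, Q = 137000 J, ΔU = 124000 J.

137000 J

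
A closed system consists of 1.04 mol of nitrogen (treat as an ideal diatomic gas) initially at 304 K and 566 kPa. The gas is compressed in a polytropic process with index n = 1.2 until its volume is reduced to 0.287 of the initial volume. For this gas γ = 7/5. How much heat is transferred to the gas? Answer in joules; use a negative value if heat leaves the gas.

V₁ = nRT₁/P₁ = 1.04×8.314×304/566 = 4.64 L.
Polytropic n=1.2: T₂ = T₁(V₁/V₂)^(n−1) = 304×(3.48)^0.20 = 390 K; P₂ = P₁(V₁/V₂)^n = 2530 kPa.
W = (P₁V₁−P₂V₂)/(n−1) = (566×4.64−2530×1.33)/0.20 = -3730 J.
ΔU = nCvΔT = 1.04×20.8×(390−304) = 1860 J.
Q = ΔU + W = -1860 J.

-1860 J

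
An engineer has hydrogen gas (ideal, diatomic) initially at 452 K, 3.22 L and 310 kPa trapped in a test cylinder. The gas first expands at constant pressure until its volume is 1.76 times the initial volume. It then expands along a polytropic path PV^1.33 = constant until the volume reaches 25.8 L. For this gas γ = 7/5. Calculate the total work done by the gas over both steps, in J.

2850 J

n = P₁V₁/(RT₁) = 310×3.22/(8.314×452) = 0.266 mol.
Step 1 — Isobaric: P stays 310 kPa; V/T = const ⇒ T₂ = 796 K, V₂ = 5.67 L.
W = PΔV = 310×(5.67−3.22) kPa·L = 759 J.
ΔU = nCvΔT = 0.266×20.8×(796−452) = 1900 J.
Q = ΔU + W = nCpΔT = 2660 J.
State after step 1: P = 310 kPa, V = 5.67 L, T = 796 K.
Step 2 — Polytropic n=1.33: T₂ = T₁(V₁/V₂)^(n−1) = 796×(0.220)^0.33 = 482 K; P₂ = P₁(V₁/V₂)^n = 41.3 kPa.
W = (P₁V₁−P₂V₂)/(n−1) = (310×5.67−41.3×25.8)/0.33 = 2100 J.
ΔU = nCvΔT = 0.266×20.8×(482−796) = -1730 J.
Q = ΔU + W = 367 J.
Net over both steps: W = 2850 J, Q = 3020 J, ΔU = 168 J.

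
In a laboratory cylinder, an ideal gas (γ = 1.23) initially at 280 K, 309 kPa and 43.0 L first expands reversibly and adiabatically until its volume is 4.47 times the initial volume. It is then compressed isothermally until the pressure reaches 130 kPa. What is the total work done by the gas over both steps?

n = P₁V₁/(RT₁) = 309×43.0/(8.314×280) = 5.71 mol.
Step 1 — Adiabatic: TV^(γ−1) = const ⇒ T₂ = 280×(0.224)^0.230 = 198 K; PV^γ = const ⇒ P₂ = 49.0 kPa.
ΔU = nCvΔT = 5.71×36.1×(198−280) = -16800 J.
Q = 0 for an adiabatic process, so W = −ΔU = 16800 J.
State after step 1: P = 49.0 kPa, V = 192 L, T = 198 K.
Step 2 — Isothermal: T stays 198 K; PV = const ⇒ V₂ = 72.4 L, P₂ = 130 kPa.
ΔU = 0 (ideal gas, T constant).
W = nRT ln(V₂/V₁) = 5.71×8.314×198×ln(0.377) = -9190 J.
Q = ΔU + W = -9190 J.
Net over both steps: W = 7640 J, Q = -9190 J, ΔU = -16800 J.

7640 J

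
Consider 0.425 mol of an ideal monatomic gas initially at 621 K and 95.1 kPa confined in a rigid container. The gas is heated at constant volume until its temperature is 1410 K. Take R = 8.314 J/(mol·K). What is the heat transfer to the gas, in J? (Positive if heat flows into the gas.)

4180 J

V₁ = nRT₁/P₁ = 0.425×8.314×621/95.1 = 23.1 L.
Isochoric: V stays 23.1 L; P/T = const ⇒ T₂ = 1410 K, P₂ = 216 kPa.
W = 0 (no volume change).
ΔU = nCvΔT = 0.425×12.5×(1410−621) = 4180 J.
Q = ΔU = 4180 J.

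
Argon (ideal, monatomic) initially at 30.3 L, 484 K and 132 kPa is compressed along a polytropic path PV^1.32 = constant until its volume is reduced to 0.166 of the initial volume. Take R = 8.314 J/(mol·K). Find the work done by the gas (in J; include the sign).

-9710 J

n = P₁V₁/(RT₁) = 132×30.3/(8.314×484) = 0.994 mol.
Polytropic n=1.32: T₂ = T₁(V₁/V₂)^(n−1) = 484×(6.02)^0.32 = 860 K; P₂ = P₁(V₁/V₂)^n = 1410 kPa.
W = (P₁V₁−P₂V₂)/(n−1) = (132×30.3−1410×5.03)/0.32 = -9710 J.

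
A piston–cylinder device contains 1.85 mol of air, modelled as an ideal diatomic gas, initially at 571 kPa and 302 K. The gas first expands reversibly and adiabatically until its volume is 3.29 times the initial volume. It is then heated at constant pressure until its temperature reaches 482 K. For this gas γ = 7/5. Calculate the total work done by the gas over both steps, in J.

V₁ = nRT₁/P₁ = 1.85×8.314×302/571 = 8.13 L.
Step 1 — Adiabatic: TV^(γ−1) = const ⇒ T₂ = 302×(0.304)^0.400 = 188 K; PV^γ = const ⇒ P₂ = 108 kPa.
ΔU = nCvΔT = 1.85×20.8×(188−302) = -4400 J.
Q = 0 for an adiabatic process, so W = −ΔU = 4400 J.
State after step 1: P = 108 kPa, V = 26.8 L, T = 188 K.
Step 2 — Isobaric: P stays 108 kPa; V/T = const ⇒ T₂ = 482 K, V₂ = 68.8 L.
W = PΔV = 108×(68.8−26.8) kPa·L = 4530 J.
ΔU = nCvΔT = 1.85×20.8×(482−188) = 11300 J.
Q = ΔU + W = nCpΔT = 15900 J.
Net over both steps: W = 8930 J, Q = 15900 J, ΔU = 6920 J.

8930 J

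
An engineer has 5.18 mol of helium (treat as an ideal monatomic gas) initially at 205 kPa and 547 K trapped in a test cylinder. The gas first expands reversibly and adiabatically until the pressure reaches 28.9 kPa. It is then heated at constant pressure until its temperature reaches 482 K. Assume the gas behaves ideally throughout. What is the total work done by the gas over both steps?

29200 J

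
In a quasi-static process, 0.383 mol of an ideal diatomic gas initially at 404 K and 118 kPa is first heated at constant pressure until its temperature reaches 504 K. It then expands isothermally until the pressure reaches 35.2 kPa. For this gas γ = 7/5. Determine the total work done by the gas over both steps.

V₁ = nRT₁/P₁ = 0.383×8.314×404/118 = 10.9 L.
Step 1 — Isobaric: P stays 118 kPa; V/T = const ⇒ T₂ = 504 K, V₂ = 13.6 L.
W = PΔV = 118×(13.6−10.9) kPa·L = 318 J.
ΔU = nCvΔT = 0.383×20.8×(504−404) = 796 J.
Q = ΔU + W = nCpΔT = 1110 J.
State after step 1: P = 118 kPa, V = 13.6 L, T = 504 K.
Step 2 — Isothermal: T stays 504 K; PV = const ⇒ V₂ = 45.6 L, P₂ = 35.2 kPa.
ΔU = 0 (ideal gas, T constant).
W = nRT ln(V₂/V₁) = 0.383×8.314×504×ln(3.35) = 1940 J.
Q = ΔU + W = 1940 J.
Net over both steps: W = 2260 J, Q = 3060 J, ΔU = 796 J.

2260 J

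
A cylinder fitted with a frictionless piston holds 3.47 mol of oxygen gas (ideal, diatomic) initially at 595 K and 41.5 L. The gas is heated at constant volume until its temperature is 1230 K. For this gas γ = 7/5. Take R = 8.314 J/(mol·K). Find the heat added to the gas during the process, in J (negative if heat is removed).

45800 J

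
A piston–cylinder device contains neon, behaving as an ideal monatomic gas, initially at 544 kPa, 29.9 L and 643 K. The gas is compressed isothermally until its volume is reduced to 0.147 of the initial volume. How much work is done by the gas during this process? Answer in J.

-31200 J

n = P₁V₁/(RT₁) = 544×29.9/(8.314×643) = 3.04 mol.
Isothermal: T stays 643 K; PV = const ⇒ V₂ = 4.40 L, P₂ = 3700 kPa.
W = nRT ln(V₂/V₁) = 3.04×8.314×643×ln(0.147) = -31200 J.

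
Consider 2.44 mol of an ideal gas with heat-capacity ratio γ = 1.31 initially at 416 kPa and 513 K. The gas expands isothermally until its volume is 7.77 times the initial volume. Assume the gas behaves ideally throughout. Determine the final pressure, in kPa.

53.5 kPa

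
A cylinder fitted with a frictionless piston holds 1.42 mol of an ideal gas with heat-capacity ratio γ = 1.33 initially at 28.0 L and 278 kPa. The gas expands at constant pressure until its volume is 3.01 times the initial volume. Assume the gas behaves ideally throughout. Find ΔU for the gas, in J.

T₁ = P₁V₁/(nR) = 278×28.0/(1.42×8.314) = 659 K.
Isobaric: P stays 278 kPa; V/T = const ⇒ T₂ = 1980 K, V₂ = 84.3 L.
For an ideal gas ΔU = nCvΔT with Cv = R/(γ−1) = 25.2 J/(mol·K).
ΔU = 1.42×25.2×(1980−659) = 47400 J.

47400 J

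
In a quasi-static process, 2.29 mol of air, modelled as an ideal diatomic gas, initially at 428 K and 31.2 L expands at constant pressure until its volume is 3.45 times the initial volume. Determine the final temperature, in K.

1480 K

P₁ = nRT₁/V₁ = 2.29×8.314×428/31.2 = 261 kPa.
Isobaric: P stays 261 kPa; V/T = const ⇒ T₂ = 1480 K, V₂ = 108 L.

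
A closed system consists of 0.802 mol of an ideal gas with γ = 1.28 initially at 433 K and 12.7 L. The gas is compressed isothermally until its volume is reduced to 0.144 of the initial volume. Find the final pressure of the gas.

1580 kPa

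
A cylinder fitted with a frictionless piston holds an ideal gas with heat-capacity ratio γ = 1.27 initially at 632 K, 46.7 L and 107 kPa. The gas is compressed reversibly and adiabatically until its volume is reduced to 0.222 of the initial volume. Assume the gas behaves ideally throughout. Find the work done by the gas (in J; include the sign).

-9280 J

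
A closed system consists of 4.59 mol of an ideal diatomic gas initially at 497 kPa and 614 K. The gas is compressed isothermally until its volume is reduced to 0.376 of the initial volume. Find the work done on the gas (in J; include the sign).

V₁ = nRT₁/P₁ = 4.59×8.314×614/497 = 47.1 L.
Isothermal: T stays 614 K; PV = const ⇒ V₂ = 17.7 L, P₂ = 1320 kPa.
W = nRT ln(V₂/V₁) = 4.59×8.314×614×ln(0.376) = -22900 J.
Work done on the gas = −W_by = 22900 J.

22900 J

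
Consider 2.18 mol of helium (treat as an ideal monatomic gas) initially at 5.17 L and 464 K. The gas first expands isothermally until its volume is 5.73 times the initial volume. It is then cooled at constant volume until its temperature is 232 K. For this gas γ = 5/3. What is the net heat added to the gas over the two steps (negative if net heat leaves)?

P₁ = nRT₁/V₁ = 2.18×8.314×464/5.17 = 1630 kPa.
Step 1 — Isothermal: T stays 464 K; PV = const ⇒ V₂ = 29.6 L, P₂ = 284 kPa.
ΔU = 0 (ideal gas, T constant).
W = nRT ln(V₂/V₁) = 2.18×8.314×464×ln(5.73) = 14700 J.
Q = ΔU + W = 14700 J.
State after step 1: P = 284 kPa, V = 29.6 L, T = 464 K.
Step 2 — Isochoric: V stays 29.6 L; P/T = const ⇒ T₂ = 232 K, P₂ = 142 kPa.
W = 0 (no volume change).
ΔU = nCvΔT = 2.18×12.5×(232−464) = -6310 J.
Q = ΔU = -6310 J.
Net over both steps: W = 14700 J, Q = 8370 J, ΔU = -6310 J.

8370 J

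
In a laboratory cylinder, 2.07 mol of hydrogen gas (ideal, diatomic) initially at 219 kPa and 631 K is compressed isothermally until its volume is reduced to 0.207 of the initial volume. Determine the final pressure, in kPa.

V₁ = nRT₁/P₁ = 2.07×8.314×631/219 = 49.6 L.
Isothermal: T stays 631 K; PV = const ⇒ V₂ = 10.3 L, P₂ = 1060 kPa.

1060 kPa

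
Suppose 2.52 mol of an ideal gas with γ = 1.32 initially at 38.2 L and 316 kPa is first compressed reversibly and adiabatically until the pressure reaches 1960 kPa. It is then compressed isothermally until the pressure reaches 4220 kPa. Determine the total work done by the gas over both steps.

-35400 J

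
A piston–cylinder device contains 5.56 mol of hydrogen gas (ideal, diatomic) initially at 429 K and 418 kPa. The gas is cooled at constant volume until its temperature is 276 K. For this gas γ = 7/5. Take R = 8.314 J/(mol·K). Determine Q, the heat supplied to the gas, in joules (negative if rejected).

-17700 J

V₁ = nRT₁/P₁ = 5.56×8.314×429/418 = 47.4 L.
Isochoric: V stays 47.4 L; P/T = const ⇒ T₂ = 276 K, P₂ = 269 kPa.
W = 0 (no volume change).
ΔU = nCvΔT = 5.56×20.8×(276−429) = -17700 J.
Q = ΔU = -17700 J.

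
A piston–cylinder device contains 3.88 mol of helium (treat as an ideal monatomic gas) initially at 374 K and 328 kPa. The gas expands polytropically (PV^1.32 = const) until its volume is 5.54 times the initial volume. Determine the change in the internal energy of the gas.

V₁ = nRT₁/P₁ = 3.88×8.314×374/328 = 36.8 L.
Polytropic n=1.32: T₂ = T₁(V₁/V₂)^(n−1) = 374×(0.181)^0.32 = 216 K; P₂ = P₁(V₁/V₂)^n = 34.2 kPa.
For an ideal gas ΔU = nCvΔT with Cv = (3/2)R = 12.5 J/(mol·K).
ΔU = 3.88×12.5×(216−374) = -7630 J.

-7630 J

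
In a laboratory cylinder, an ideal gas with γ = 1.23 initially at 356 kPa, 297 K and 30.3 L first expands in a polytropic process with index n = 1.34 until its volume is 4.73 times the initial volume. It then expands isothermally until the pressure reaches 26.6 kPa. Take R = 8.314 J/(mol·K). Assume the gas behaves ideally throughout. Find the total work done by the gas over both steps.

16300 J

n = P₁V₁/(RT₁) = 356×30.3/(8.314×297) = 4.37 mol.
Step 1 — Polytropic n=1.34: T₂ = T₁(V₁/V₂)^(n−1) = 297×(0.211)^0.34 = 175 K; P₂ = P₁(V₁/V₂)^n = 44.4 kPa.
W = (P₁V₁−P₂V₂)/(n−1) = (356×30.3−44.4×143)/0.34 = 13000 J.
ΔU = nCvΔT = 4.37×36.1×(175−297) = -19200 J.
Q = ΔU + W = -6230 J.
State after step 1: P = 44.4 kPa, V = 143 L, T = 175 K.
Step 2 — Isothermal: T stays 175 K; PV = const ⇒ V₂ = 239 L, P₂ = 26.6 kPa.
ΔU = 0 (ideal gas, T constant).
W = nRT ln(V₂/V₁) = 4.37×8.314×175×ln(1.67) = 3250 J.
Q = ΔU + W = 3250 J.
Net over both steps: W = 16300 J, Q = -2970 J, ΔU = -19200 J.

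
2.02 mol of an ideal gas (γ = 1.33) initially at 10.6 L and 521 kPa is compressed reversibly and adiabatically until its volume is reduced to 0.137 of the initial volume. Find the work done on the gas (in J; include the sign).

T₁ = P₁V₁/(nR) = 521×10.6/(2.02×8.314) = 329 K.
Adiabatic: TV^(γ−1) = const ⇒ T₂ = 329×(7.30)^0.330 = 634 K; PV^γ = const ⇒ P₂ = 7330 kPa.
ΔU = nCvΔT = 2.02×25.2×(634−329) = 15500 J.
Q = 0 for an adiabatic process, so W = −ΔU = -15500 J.
Work done on the gas = −W_by = 15500 J.

15500 J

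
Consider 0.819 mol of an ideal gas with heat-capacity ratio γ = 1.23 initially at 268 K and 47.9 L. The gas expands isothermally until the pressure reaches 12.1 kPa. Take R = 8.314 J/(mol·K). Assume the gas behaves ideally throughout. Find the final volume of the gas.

P₁ = nRT₁/V₁ = 0.819×8.314×268/47.9 = 38.1 kPa.
Isothermal: T stays 268 K; PV = const ⇒ V₂ = 151 L, P₂ = 12.1 kPa.

151 L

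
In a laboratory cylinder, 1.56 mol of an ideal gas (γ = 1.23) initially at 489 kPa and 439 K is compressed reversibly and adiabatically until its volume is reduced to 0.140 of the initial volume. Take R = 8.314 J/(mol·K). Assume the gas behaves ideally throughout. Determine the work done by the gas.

-14200 J

V₁ = nRT₁/P₁ = 1.56×8.314×439/489 = 11.6 L.
Adiabatic: TV^(γ−1) = const ⇒ T₂ = 439×(7.14)^0.230 = 690 K; PV^γ = const ⇒ P₂ = 5490 kPa.
ΔU = nCvΔT = 1.56×36.1×(690−439) = 14200 J.
Q = 0 for an adiabatic process, so W = −ΔU = -14200 J.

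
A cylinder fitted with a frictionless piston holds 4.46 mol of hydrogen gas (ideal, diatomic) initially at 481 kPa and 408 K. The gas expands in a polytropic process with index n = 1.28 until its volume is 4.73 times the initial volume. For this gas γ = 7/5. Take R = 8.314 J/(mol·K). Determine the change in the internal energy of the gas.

-13300 J

V₁ = nRT₁/P₁ = 4.46×8.314×408/481 = 31.5 L.
Polytropic n=1.28: T₂ = T₁(V₁/V₂)^(n−1) = 408×(0.211)^0.28 = 264 K; P₂ = P₁(V₁/V₂)^n = 65.8 kPa.
For an ideal gas ΔU = nCvΔT with Cv = (5/2)R = 20.8 J/(mol·K).
ΔU = 4.46×20.8×(264−408) = -13300 J.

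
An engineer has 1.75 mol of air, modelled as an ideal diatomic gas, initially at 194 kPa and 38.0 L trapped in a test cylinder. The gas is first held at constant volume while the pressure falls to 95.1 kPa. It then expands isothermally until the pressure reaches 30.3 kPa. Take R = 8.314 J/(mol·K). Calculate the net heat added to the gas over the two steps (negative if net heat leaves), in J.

T₁ = P₁V₁/(nR) = 194×38.0/(1.75×8.314) = 507 K.
Step 1 — Isochoric: V stays 38.0 L; P/T = const ⇒ T₂ = 248 K, P₂ = 95.1 kPa.
W = 0 (no volume change).
ΔU = nCvΔT = 1.75×20.8×(248−507) = -9400 J.
Q = ΔU = -9400 J.
State after step 1: P = 95.1 kPa, V = 38.0 L, T = 248 K.
Step 2 — Isothermal: T stays 248 K; PV = const ⇒ V₂ = 119 L, P₂ = 30.3 kPa.
ΔU = 0 (ideal gas, T constant).
W = nRT ln(V₂/V₁) = 1.75×8.314×248×ln(3.14) = 4130 J.
Q = ΔU + W = 4130 J.
Net over both steps: W = 4130 J, Q = -5260 J, ΔU = -9400 J.

-5260 J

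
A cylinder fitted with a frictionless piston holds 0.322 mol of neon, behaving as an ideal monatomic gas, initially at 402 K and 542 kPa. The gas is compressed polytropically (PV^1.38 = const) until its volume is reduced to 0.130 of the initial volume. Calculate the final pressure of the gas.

V₁ = nRT₁/P₁ = 0.322×8.314×402/542 = 1.99 L.
Polytropic n=1.38: T₂ = T₁(V₁/V₂)^(n−1) = 402×(7.69)^0.38 = 873 K; P₂ = P₁(V₁/V₂)^n = 9050 kPa.

9050 kPa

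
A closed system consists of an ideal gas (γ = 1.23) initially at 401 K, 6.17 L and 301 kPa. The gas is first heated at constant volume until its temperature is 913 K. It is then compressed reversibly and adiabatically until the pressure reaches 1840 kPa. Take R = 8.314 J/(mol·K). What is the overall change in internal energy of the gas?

14000 J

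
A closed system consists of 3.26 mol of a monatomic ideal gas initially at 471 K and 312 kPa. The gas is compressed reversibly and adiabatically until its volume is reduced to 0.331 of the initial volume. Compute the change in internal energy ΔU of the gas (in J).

20900 J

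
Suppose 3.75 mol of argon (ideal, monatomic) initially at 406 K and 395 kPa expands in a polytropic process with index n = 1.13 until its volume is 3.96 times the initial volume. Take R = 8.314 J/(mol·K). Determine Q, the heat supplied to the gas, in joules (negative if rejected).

V₁ = nRT₁/P₁ = 3.75×8.314×406/395 = 32.0 L.
Polytropic n=1.13: T₂ = T₁(V₁/V₂)^(n−1) = 406×(0.253)^0.13 = 339 K; P₂ = P₁(V₁/V₂)^n = 83.4 kPa.
W = (P₁V₁−P₂V₂)/(n−1) = (395×32.0−83.4×127)/0.13 = 16000 J.
ΔU = nCvΔT = 3.75×12.5×(339−406) = -3110 J.
Q = ΔU + W = 12800 J.

12800 J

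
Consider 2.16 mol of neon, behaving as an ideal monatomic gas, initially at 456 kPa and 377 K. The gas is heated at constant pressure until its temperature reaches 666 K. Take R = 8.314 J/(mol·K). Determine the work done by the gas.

5190 J

V₁ = nRT₁/P₁ = 2.16×8.314×377/456 = 14.8 L.
Isobaric: P stays 456 kPa; V/T = const ⇒ T₂ = 666 K, V₂ = 26.2 L.
W = PΔV = 456×(26.2−14.8) kPa·L = 5190 J.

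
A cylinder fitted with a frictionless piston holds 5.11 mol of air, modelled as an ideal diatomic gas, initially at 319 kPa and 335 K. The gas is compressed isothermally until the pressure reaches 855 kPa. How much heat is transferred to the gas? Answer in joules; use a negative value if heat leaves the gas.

-14000 J

V₁ = nRT₁/P₁ = 5.11×8.314×335/319 = 44.6 L.
Isothermal: T stays 335 K; PV = const ⇒ V₂ = 16.6 L, P₂ = 855 kPa.
ΔU = 0 (ideal gas, T constant).
W = nRT ln(V₂/V₁) = 5.11×8.314×335×ln(0.373) = -14000 J.
Q = ΔU + W = -14000 J.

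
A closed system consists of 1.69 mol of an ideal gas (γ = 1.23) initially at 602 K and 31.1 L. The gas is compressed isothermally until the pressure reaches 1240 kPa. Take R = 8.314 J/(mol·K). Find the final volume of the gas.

6.82 L

P₁ = nRT₁/V₁ = 1.69×8.314×602/31.1 = 272 kPa.
Isothermal: T stays 602 K; PV = const ⇒ V₂ = 6.82 L, P₂ = 1240 kPa.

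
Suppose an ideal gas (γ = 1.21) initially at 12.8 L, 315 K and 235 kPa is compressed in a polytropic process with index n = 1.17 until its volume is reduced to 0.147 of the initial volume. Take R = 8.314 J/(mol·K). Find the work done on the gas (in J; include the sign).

6820 J

n = P₁V₁/(RT₁) = 235×12.8/(8.314×315) = 1.15 mol.
Polytropic n=1.17: T₂ = T₁(V₁/V₂)^(n−1) = 315×(6.80)^0.17 = 436 K; P₂ = P₁(V₁/V₂)^n = 2210 kPa.
W = (P₁V₁−P₂V₂)/(n−1) = (235×12.8−2210×1.88)/0.17 = -6820 J.
Work done on the gas = −W_by = 6820 J.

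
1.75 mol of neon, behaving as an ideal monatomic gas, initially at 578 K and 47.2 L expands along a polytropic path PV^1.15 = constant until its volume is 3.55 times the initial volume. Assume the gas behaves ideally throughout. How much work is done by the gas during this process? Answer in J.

9700 J

P₁ = nRT₁/V₁ = 1.75×8.314×578/47.2 = 178 kPa.
Polytropic n=1.15: T₂ = T₁(V₁/V₂)^(n−1) = 578×(0.282)^0.15 = 478 K; P₂ = P₁(V₁/V₂)^n = 41.5 kPa.
W = (P₁V₁−P₂V₂)/(n−1) = (178×47.2−41.5×168)/0.15 = 9700 J.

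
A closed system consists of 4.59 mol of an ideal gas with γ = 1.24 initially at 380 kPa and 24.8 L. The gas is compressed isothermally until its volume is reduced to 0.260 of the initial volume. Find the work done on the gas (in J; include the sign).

12700 J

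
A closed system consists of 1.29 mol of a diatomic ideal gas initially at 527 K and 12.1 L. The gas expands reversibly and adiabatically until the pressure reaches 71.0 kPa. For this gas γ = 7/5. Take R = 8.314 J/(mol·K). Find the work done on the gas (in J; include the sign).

P₁ = nRT₁/V₁ = 1.29×8.314×527/12.1 = 467 kPa.
Adiabatic: T₂/T₁ = (P₂/P₁)^((γ−1)/γ) ⇒ T₂ = 527×(0.152)^0.286 = 308 K; V₂ = 46.5 L.
ΔU = nCvΔT = 1.29×20.8×(308−527) = -5880 J.
Q = 0 for an adiabatic process, so W = −ΔU = 5880 J.
Work done on the gas = −W_by = -5880 J.

-5880 J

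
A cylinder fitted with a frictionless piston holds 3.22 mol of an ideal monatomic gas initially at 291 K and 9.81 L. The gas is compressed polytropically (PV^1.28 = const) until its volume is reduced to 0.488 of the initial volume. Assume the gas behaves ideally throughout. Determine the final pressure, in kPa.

1990 kPa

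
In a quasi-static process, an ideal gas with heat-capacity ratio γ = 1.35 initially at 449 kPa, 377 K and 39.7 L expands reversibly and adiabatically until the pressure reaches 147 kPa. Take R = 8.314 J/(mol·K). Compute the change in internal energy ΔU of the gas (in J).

n = P₁V₁/(RT₁) = 449×39.7/(8.314×377) = 5.69 mol.
Adiabatic: T₂/T₁ = (P₂/P₁)^((γ−1)/γ) ⇒ T₂ = 377×(0.327)^0.259 = 282 K; V₂ = 90.8 L.
For an ideal gas ΔU = nCvΔT with Cv = R/(γ−1) = 23.8 J/(mol·K).
ΔU = 5.69×23.8×(282−377) = -12800 J.

-12800 J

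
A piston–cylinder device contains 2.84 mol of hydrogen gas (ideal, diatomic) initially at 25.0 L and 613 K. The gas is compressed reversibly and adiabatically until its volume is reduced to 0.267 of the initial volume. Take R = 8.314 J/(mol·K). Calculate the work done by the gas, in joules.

P₁ = nRT₁/V₁ = 2.84×8.314×613/25.0 = 579 kPa.
Adiabatic: TV^(γ−1) = const ⇒ T₂ = 613×(3.75)^0.400 = 1040 K; PV^γ = const ⇒ P₂ = 3680 kPa.
ΔU = nCvΔT = 2.84×20.8×(1040−613) = 25200 J.
Q = 0 for an adiabatic process, so W = −ΔU = -25200 J.

-25200 J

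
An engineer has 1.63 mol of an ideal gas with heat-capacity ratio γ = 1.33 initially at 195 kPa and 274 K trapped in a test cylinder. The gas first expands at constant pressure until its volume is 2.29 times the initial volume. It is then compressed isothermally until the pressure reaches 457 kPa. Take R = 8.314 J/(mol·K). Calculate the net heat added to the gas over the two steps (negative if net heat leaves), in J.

12100 J

V₁ = nRT₁/P₁ = 1.63×8.314×274/195 = 19.0 L.
Step 1 — Isobaric: P stays 195 kPa; V/T = const ⇒ T₂ = 627 K, V₂ = 43.6 L.
W = PΔV = 195×(43.6−19.0) kPa·L = 4790 J.
ΔU = nCvΔT = 1.63×25.2×(627−274) = 14500 J.
Q = ΔU + W = nCpΔT = 19300 J.
State after step 1: P = 195 kPa, V = 43.6 L, T = 627 K.
Step 2 — Isothermal: T stays 627 K; PV = const ⇒ V₂ = 18.6 L, P₂ = 457 kPa.
ΔU = 0 (ideal gas, T constant).
W = nRT ln(V₂/V₁) = 1.63×8.314×627×ln(0.427) = -7240 J.
Q = ΔU + W = -7240 J.
Net over both steps: W = -2450 J, Q = 12100 J, ΔU = 14500 J.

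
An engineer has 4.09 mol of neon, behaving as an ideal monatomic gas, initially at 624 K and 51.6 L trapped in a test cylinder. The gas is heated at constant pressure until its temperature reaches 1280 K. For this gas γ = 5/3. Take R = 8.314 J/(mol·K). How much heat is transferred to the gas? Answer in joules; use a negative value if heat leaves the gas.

55800 J

P₁ = nRT₁/V₁ = 4.09×8.314×624/51.6 = 411 kPa.
Isobaric: P stays 411 kPa; V/T = const ⇒ T₂ = 1280 K, V₂ = 106 L.
W = PΔV = 411×(106−51.6) kPa·L = 22300 J.
ΔU = nCvΔT = 4.09×12.5×(1280−624) = 33500 J.
Q = ΔU + W = nCpΔT = 55800 J.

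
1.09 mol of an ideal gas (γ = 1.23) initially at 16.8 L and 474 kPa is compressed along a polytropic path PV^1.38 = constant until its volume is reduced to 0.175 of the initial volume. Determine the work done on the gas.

T₁ = P₁V₁/(nR) = 474×16.8/(1.09×8.314) = 879 K.
Polytropic n=1.38: T₂ = T₁(V₁/V₂)^(n−1) = 879×(5.71)^0.38 = 1700 K; P₂ = P₁(V₁/V₂)^n = 5250 kPa.
W = (P₁V₁−P₂V₂)/(n−1) = (474×16.8−5250×2.94)/0.38 = -19700 J.
Work done on the gas = −W_by = 19700 J.

19700 J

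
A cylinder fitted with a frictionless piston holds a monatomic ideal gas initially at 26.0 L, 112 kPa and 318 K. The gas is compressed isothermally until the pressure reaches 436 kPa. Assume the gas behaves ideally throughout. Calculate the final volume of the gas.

6.68 L

Isothermal: T stays 318 K; PV = const ⇒ V₂ = 6.68 L, P₂ = 436 kPa.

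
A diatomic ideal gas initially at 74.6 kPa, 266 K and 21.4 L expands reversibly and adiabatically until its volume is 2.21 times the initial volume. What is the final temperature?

194 K

Adiabatic: TV^(γ−1) = const ⇒ T₂ = 266×(0.452)^0.400 = 194 K; PV^γ = const ⇒ P₂ = 24.6 kPa.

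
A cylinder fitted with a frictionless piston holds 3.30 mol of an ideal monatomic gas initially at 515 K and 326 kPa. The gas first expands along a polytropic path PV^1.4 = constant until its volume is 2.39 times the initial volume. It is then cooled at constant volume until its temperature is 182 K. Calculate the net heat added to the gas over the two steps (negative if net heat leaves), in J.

-3310 J

V₁ = nRT₁/P₁ = 3.30×8.314×515/326 = 43.3 L.
Step 1 — Polytropic n=1.4: T₂ = T₁(V₁/V₂)^(n−1) = 515×(0.418)^0.40 = 363 K; P₂ = P₁(V₁/V₂)^n = 96.3 kPa.
W = (P₁V₁−P₂V₂)/(n−1) = (326×43.3−96.3×104)/0.40 = 10400 J.
ΔU = nCvΔT = 3.30×12.5×(363−515) = -6240 J.
Q = ΔU + W = 4160 J.
State after step 1: P = 96.3 kPa, V = 104 L, T = 363 K.
Step 2 — Isochoric: V stays 104 L; P/T = const ⇒ T₂ = 182 K, P₂ = 48.2 kPa.
W = 0 (no volume change).
ΔU = nCvΔT = 3.30×12.5×(182−363) = -7470 J.
Q = ΔU = -7470 J.
Net over both steps: W = 10400 J, Q = -3310 J, ΔU = -13700 J.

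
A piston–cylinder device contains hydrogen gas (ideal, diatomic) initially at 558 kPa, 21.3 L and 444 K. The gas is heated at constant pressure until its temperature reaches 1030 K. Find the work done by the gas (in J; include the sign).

15700 J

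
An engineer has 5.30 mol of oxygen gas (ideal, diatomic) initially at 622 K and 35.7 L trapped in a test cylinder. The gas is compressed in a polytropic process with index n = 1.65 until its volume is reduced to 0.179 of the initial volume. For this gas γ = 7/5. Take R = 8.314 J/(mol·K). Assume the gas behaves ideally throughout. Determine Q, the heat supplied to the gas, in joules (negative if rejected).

54300 J

P₁ = nRT₁/V₁ = 5.30×8.314×622/35.7 = 768 kPa.
Polytropic n=1.65: T₂ = T₁(V₁/V₂)^(n−1) = 622×(5.59)^0.65 = 1900 K; P₂ = P₁(V₁/V₂)^n = 13100 kPa.
W = (P₁V₁−P₂V₂)/(n−1) = (768×35.7−13100×6.39)/0.65 = -86800 J.
ΔU = nCvΔT = 5.30×20.8×(1900−622) = 141000 J.
Q = ΔU + W = 54300 J.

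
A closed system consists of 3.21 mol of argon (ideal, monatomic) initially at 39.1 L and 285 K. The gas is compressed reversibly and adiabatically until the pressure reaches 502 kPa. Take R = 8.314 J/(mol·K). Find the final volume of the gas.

P₁ = nRT₁/V₁ = 3.21×8.314×285/39.1 = 195 kPa.
Adiabatic: T₂/T₁ = (P₂/P₁)^((γ−1)/γ) ⇒ T₂ = 285×(2.58)^0.400 = 416 K; V₂ = 22.1 L.

22.1 L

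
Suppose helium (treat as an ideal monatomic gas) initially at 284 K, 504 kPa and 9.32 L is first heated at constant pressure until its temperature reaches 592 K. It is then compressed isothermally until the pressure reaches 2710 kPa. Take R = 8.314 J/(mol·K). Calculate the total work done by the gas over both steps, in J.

-11400 J

n = P₁V₁/(RT₁) = 504×9.32/(8.314×284) = 1.99 mol.
Step 1 — Isobaric: P stays 504 kPa; V/T = const ⇒ T₂ = 592 K, V₂ = 19.4 L.
W = PΔV = 504×(19.4−9.32) kPa·L = 5090 J.
ΔU = nCvΔT = 1.99×12.5×(592−284) = 7640 J.
Q = ΔU + W = nCpΔT = 12700 J.
State after step 1: P = 504 kPa, V = 19.4 L, T = 592 K.
Step 2 — Isothermal: T stays 592 K; PV = const ⇒ V₂ = 3.61 L, P₂ = 2710 kPa.
ΔU = 0 (ideal gas, T constant).
W = nRT ln(V₂/V₁) = 1.99×8.314×592×ln(0.186) = -16500 J.
Q = ΔU + W = -16500 J.
Net over both steps: W = -11400 J, Q = -3730 J, ΔU = 7640 J.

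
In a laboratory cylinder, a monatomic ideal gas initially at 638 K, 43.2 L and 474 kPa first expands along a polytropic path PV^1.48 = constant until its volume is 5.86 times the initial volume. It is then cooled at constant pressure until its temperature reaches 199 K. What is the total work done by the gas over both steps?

22000 J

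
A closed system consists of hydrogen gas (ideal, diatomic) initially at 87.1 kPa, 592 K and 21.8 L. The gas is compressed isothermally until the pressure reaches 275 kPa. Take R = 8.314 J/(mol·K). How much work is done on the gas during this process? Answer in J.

2180 J

n = P₁V₁/(RT₁) = 87.1×21.8/(8.314×592) = 0.386 mol.
Isothermal: T stays 592 K; PV = const ⇒ V₂ = 6.90 L, P₂ = 275 kPa.
W = nRT ln(V₂/V₁) = 0.386×8.314×592×ln(0.317) = -2180 J.
Work done on the gas = −W_by = 2180 J.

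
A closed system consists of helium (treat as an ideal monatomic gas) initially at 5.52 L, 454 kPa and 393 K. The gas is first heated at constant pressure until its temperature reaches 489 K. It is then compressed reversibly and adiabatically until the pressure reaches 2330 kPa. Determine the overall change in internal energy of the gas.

5240 J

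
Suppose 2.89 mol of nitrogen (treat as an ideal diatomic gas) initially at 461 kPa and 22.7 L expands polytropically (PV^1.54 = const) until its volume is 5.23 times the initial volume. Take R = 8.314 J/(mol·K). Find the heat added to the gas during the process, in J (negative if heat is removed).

-4010 J

T₁ = P₁V₁/(nR) = 461×22.7/(2.89×8.314) = 436 K.
Polytropic n=1.54: T₂ = T₁(V₁/V₂)^(n−1) = 436×(0.191)^0.54 = 178 K; P₂ = P₁(V₁/V₂)^n = 36.1 kPa.
W = (P₁V₁−P₂V₂)/(n−1) = (461×22.7−36.1×119)/0.54 = 11400 J.
ΔU = nCvΔT = 2.89×20.8×(178−436) = -15500 J.
Q = ΔU + W = -4010 J.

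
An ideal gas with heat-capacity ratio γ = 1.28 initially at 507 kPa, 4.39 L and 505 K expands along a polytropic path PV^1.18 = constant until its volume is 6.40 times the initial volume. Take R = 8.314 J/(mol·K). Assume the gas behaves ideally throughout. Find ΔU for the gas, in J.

-2260 J

n = P₁V₁/(RT₁) = 507×4.39/(8.314×505) = 0.530 mol.
Polytropic n=1.18: T₂ = T₁(V₁/V₂)^(n−1) = 505×(0.156)^0.18 = 362 K; P₂ = P₁(V₁/V₂)^n = 56.7 kPa.
For an ideal gas ΔU = nCvΔT with Cv = R/(γ−1) = 29.7 J/(mol·K).
ΔU = 0.530×29.7×(362−505) = -2260 J.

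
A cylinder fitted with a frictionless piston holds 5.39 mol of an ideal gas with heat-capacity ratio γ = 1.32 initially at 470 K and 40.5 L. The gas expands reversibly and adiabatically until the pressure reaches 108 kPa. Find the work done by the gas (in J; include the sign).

20900 J

P₁ = nRT₁/V₁ = 5.39×8.314×470/40.5 = 520 kPa.
Adiabatic: T₂/T₁ = (P₂/P₁)^((γ−1)/γ) ⇒ T₂ = 470×(0.208)^0.242 = 321 K; V₂ = 133 L.
ΔU = nCvΔT = 5.39×26.0×(321−470) = -20900 J.
Q = 0 for an adiabatic process, so W = −ΔU = 20900 J.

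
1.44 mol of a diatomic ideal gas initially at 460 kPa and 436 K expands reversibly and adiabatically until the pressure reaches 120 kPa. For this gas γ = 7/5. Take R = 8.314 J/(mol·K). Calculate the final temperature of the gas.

297 K

V₁ = nRT₁/P₁ = 1.44×8.314×436/460 = 11.3 L.
Adiabatic: T₂/T₁ = (P₂/P₁)^((γ−1)/γ) ⇒ T₂ = 436×(0.261)^0.286 = 297 K; V₂ = 29.6 L.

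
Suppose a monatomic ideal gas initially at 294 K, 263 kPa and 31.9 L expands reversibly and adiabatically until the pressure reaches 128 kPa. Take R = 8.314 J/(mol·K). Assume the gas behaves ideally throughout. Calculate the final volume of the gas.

49.1 L

Adiabatic: T₂/T₁ = (P₂/P₁)^((γ−1)/γ) ⇒ T₂ = 294×(0.487)^0.400 = 220 K; V₂ = 49.1 L.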